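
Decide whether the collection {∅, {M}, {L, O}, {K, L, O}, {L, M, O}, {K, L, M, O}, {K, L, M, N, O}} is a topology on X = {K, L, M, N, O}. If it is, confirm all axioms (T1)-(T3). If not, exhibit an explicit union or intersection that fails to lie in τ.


τ IS a topology on X.

Axiom (T1): ∅ ∈ τ? Yes; X ∈ τ? Yes.
Axiom (T2/T3): check pairwise unions and intersections of members of τ.
All pairwise intersections and unions checked — each lies in τ. Therefore τ satisfies (T1), (T2), (T3): it IS a topology on X.


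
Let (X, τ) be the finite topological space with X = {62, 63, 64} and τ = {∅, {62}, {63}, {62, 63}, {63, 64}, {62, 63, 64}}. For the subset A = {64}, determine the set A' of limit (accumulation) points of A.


A' = ∅

For each x ∈ X, list the open sets U ∈ τ with x ∈ U, then check whether U ∩ (A ∖ {x}) ≠ ∅ for every such U.
  x = 62: open {62} ∋ x has {62} ∩ (A ∖ {62}) = ∅, so x is NOT a limit point.
  x = 63: open {63} ∋ x has {63} ∩ (A ∖ {63}) = ∅, so x is NOT a limit point.
  x = 64: open {63, 64} ∋ x has {63, 64} ∩ (A ∖ {64}) = ∅, so x is NOT a limit point.
Collecting: A' = ∅.


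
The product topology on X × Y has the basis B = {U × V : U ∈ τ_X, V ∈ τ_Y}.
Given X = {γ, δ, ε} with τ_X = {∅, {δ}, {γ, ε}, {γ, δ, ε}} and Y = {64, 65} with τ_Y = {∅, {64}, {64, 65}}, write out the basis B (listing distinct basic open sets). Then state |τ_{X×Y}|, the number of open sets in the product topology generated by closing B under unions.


Basis B = {∅ × ∅, {δ} × {64}, {γ, ε} × {64}, {δ} × {64, 65}, {γ, δ, ε} × {64}, {γ, ε} × {64, 65}, {γ, δ, ε} × {64, 65}}; |τ_{X×Y}| = 9.

Enumerate products U × V with U ∈ τ_X, V ∈ τ_Y (deduplicated):
  ∅ × ∅ = {} (∅)
  {δ} × {64} = {(δ,64)}
  {γ, ε} × {64} = {(γ,64), (ε,64)}
  {δ} × {64, 65} = {(δ,64), (δ,65)}
  {γ, δ, ε} × {64} = {(γ,64), (δ,64), (ε,64)}
  {γ, ε} × {64, 65} = {(γ,64), (γ,65), (ε,64), (ε,65)}
  {γ, δ, ε} × {64, 65} = {(γ,64), (γ,65), (δ,64), (δ,65), (ε,64), (ε,65)}
These 7 distinct sets form the basis B.
Close under arbitrary unions to get τ_{X×Y}; counting gives |τ_{X×Y}| = 9.


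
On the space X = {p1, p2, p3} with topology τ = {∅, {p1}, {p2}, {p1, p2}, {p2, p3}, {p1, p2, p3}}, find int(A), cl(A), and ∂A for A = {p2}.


int(A) = {p2}, cl(A) = {p2, p3}, ∂A = {p3}.

Closed sets in (X, τ) are complements of opens:
  closed(X, τ) = {∅, {p1}, {p3}, {p1, p3}, {p2, p3}, {p1, p2, p3}}.
int(A) = ⋃ {U ∈ τ : U ⊆ A}. Opens contained in A: ∅, {p2}.
Taking the union of these: int(A) = {p2}.
cl(A) = ⋂ {C closed : A ⊆ C}. Closed sets containing A: {p2, p3}, {p1, p2, p3}.
Intersecting these: cl(A) = {p2, p3}.
∂A = cl(A) ∖ int(A) = {p2, p3} ∖ {p2} = {p3}.


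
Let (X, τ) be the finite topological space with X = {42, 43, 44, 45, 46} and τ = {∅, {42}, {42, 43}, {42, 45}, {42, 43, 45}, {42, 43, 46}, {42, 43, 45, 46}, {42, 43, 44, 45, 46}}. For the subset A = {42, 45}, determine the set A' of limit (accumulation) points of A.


A' = {43, 44, 45, 46}

For each x ∈ X, list the open sets U ∈ τ with x ∈ U, then check whether U ∩ (A ∖ {x}) ≠ ∅ for every such U.
  x = 42: open {42} ∋ x has {42} ∩ (A ∖ {42}) = ∅, so x is NOT a limit point.
  x = 43: opens ∋ x are {42, 43}, {42, 43, 45}, {42, 43, 46}, {42, 43, 45, 46}, {42, 43, 44, 45, 46}; each meets A ∖ {43}, so x IS a limit point.
  x = 44: opens ∋ x are {42, 43, 44, 45, 46}; each meets A ∖ {44}, so x IS a limit point.
  x = 45: opens ∋ x are {42, 45}, {42, 43, 45}, {42, 43, 45, 46}, {42, 43, 44, 45, 46}; each meets A ∖ {45}, so x IS a limit point.
  x = 46: opens ∋ x are {42, 43, 46}, {42, 43, 45, 46}, {42, 43, 44, 45, 46}; each meets A ∖ {46}, so x IS a limit point.
Collecting: A' = {43, 44, 45, 46}.


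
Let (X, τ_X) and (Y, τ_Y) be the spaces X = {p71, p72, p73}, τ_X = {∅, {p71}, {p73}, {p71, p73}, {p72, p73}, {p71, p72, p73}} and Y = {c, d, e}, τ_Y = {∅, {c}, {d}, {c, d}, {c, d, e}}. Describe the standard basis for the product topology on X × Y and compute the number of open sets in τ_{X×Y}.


Basis B = {∅ × ∅, {p71} × {c}, {p71} × {d}, {p73} × {c}, {p73} × {d}, {p71} × {c, d}, {p71, p73} × {c}, {p71, p73} × {d}, {p72, p73} × {c}, {p72, p73} × {d}, {p73} × {c, d}, {p71} × {c, d, e}, {p71, p72, p73} × {c}, {p71, p72, p73} × {d}, {p73} × {c, d, e}, {p71, p73} × {c, d}, {p72, p73} × {c, d}, {p71, p73} × {c, d, e}, {p71, p72, p73} × {c, d}, {p72, p73} × {c, d, e}, {p71, p72, p73} × {c, d, e}}; |τ_{X×Y}| = 70.

Enumerate products U × V with U ∈ τ_X, V ∈ τ_Y (deduplicated):
  ∅ × ∅ = {} (∅)
  {p71} × {c} = {(p71,c)}
  {p71} × {d} = {(p71,d)}
  {p73} × {c} = {(p73,c)}
  {p73} × {d} = {(p73,d)}
  {p71} × {c, d} = {(p71,c), (p71,d)}
  {p71, p73} × {c} = {(p71,c), (p73,c)}
  {p71, p73} × {d} = {(p71,d), (p73,d)}
  {p72, p73} × {c} = {(p72,c), (p73,c)}
  {p72, p73} × {d} = {(p72,d), (p73,d)}
  {p73} × {c, d} = {(p73,c), (p73,d)}
  {p71} × {c, d, e} = {(p71,c), (p71,d), (p71,e)}
  {p71, p72, p73} × {c} = {(p71,c), (p72,c), (p73,c)}
  {p71, p72, p73} × {d} = {(p71,d), (p72,d), (p73,d)}
  {p73} × {c, d, e} = {(p73,c), (p73,d), (p73,e)}
  {p71, p73} × {c, d} = {(p71,c), (p71,d), (p73,c), (p73,d)}
  {p72, p73} × {c, d} = {(p72,c), (p72,d), (p73,c), (p73,d)}
  {p71, p73} × {c, d, e} = {(p71,c), (p71,d), (p71,e), (p73,c), (p73,d), (p73,e)}
  {p71, p72, p73} × {c, d} = {(p71,c), (p71,d), (p72,c), (p72,d), (p73,c), (p73,d)}
  {p72, p73} × {c, d, e} = {(p72,c), (p72,d), (p72,e), (p73,c), (p73,d), (p73,e)}
  {p71, p72, p73} × {c, d, e} = {(p71,c), (p71,d), (p71,e), (p72,c), (p72,d), (p72,e), (p73,c), (p73,d), (p73,e)}
These 21 distinct sets form the basis B.
Close under arbitrary unions to get τ_{X×Y}; counting gives |τ_{X×Y}| = 70.


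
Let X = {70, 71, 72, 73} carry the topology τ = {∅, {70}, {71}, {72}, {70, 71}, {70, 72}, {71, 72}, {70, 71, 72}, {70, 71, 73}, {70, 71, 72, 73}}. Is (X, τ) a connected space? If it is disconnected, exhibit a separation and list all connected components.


(X, τ) is disconnected; components = [{72}, {70, 71, 73}].

Find clopen sets (U ∈ τ with X ∖ U ∈ τ):
  U = ∅, X ∖ U = {70, 71, 72, 73} — both open, so U is clopen.
  U = {72}, X ∖ U = {70, 71, 73} — both open, so U is clopen.
  U = {70, 71, 73}, X ∖ U = {72} — both open, so U is clopen.
  U = {70, 71, 72, 73}, X ∖ U = ∅ — both open, so U is clopen.
Nontrivial clopen(s) exist: e.g. {70, 71, 73}. So (X, τ) is disconnected.
Compute connected components by grouping points that agree on all clopens:
  component: {72}
  component: {70, 71, 73}


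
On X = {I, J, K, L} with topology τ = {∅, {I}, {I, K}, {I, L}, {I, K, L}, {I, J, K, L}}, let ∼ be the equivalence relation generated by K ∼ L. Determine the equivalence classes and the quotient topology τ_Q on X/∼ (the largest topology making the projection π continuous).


X/∼ = {[I], [J], [K=L]}; |τ_Q| = 4.

Equivalence classes: [I], [J], [K=L].
Quotient map π: X → X/∼ sends I ↦ [I], J ↦ [J], K ↦ [K=L], L ↦ [K=L].
For each subset V ⊆ X/∼, compute π^{-1}(V) ⊆ X and check whether π^{-1}(V) ∈ τ. V is open in τ_Q iff π^{-1}(V) ∈ τ.
  V = {}: π^{-1}(V) = ∅ ∈ τ ✓.
  V = {[I]}: π^{-1}(V) = {I} ∈ τ ✓.
  V = {[J]}: π^{-1}(V) = {J} ∉ τ ✗.
  V = {[I], [J]}: π^{-1}(V) = {I, J} ∉ τ ✗.
  V = {[K=L]}: π^{-1}(V) = {K, L} ∉ τ ✗.
  V = {[I], [K=L]}: π^{-1}(V) = {I, K, L} ∈ τ ✓.
  V = {[J], [K=L]}: π^{-1}(V) = {J, K, L} ∉ τ ✗.
  V = {[I], [J], [K=L]}: π^{-1}(V) = {I, J, K, L} ∈ τ ✓.
Open sets in the quotient: τ_Q = {{}, {[I]}, {[I], [K=L]}, {[I], [J], [K=L]}} (4 elements).


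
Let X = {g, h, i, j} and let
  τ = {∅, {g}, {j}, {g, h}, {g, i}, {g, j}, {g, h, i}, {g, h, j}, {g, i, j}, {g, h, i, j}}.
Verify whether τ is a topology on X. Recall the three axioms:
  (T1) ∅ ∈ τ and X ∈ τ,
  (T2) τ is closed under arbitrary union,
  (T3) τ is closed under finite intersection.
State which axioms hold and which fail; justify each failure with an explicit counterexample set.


τ IS a topology on X.

Axiom (T1): ∅ ∈ τ? Yes; X ∈ τ? Yes.
Axiom (T2/T3): check pairwise unions and intersections of members of τ.
All pairwise intersections and unions checked — each lies in τ. Therefore τ satisfies (T1), (T2), (T3): it IS a topology on X.


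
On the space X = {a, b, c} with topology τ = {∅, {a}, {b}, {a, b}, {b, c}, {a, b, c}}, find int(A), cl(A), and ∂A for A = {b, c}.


int(A) = {b, c}, cl(A) = {b, c}, ∂A = ∅.

Closed sets in (X, τ) are complements of opens:
  closed(X, τ) = {∅, {a}, {c}, {a, c}, {b, c}, {a, b, c}}.
int(A) = ⋃ {U ∈ τ : U ⊆ A}. Opens contained in A: ∅, {b}, {b, c}.
Taking the union of these: int(A) = {b, c}.
cl(A) = ⋂ {C closed : A ⊆ C}. Closed sets containing A: {b, c}, {a, b, c}.
Intersecting these: cl(A) = {b, c}.
∂A = cl(A) ∖ int(A) = {b, c} ∖ {b, c} = ∅.


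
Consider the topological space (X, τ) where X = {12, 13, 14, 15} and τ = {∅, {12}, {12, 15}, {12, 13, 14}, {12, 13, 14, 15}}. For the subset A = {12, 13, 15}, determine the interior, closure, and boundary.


int(A) = {12, 15}, cl(A) = {12, 13, 14, 15}, ∂A = {13, 14}.

Closed sets in (X, τ) are complements of opens:
  closed(X, τ) = {∅, {15}, {13, 14}, {13, 14, 15}, {12, 13, 14, 15}}.
int(A) = ⋃ {U ∈ τ : U ⊆ A}. Opens contained in A: ∅, {12}, {12, 15}.
Taking the union of these: int(A) = {12, 15}.
cl(A) = ⋂ {C closed : A ⊆ C}. Closed sets containing A: {12, 13, 14, 15}.
Intersecting these: cl(A) = {12, 13, 14, 15}.
∂A = cl(A) ∖ int(A) = {12, 13, 14, 15} ∖ {12, 15} = {13, 14}.


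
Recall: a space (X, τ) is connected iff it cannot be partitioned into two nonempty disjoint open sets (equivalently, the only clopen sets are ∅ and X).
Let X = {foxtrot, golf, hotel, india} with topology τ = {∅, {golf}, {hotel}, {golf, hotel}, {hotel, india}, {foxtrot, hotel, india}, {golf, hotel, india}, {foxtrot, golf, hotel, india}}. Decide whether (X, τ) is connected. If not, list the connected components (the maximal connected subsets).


(X, τ) is disconnected; components = [{golf}, {foxtrot, hotel, india}].

Find clopen sets (U ∈ τ with X ∖ U ∈ τ):
  U = ∅, X ∖ U = {foxtrot, golf, hotel, india} — both open, so U is clopen.
  U = {golf}, X ∖ U = {foxtrot, hotel, india} — both open, so U is clopen.
  U = {foxtrot, hotel, india}, X ∖ U = {golf} — both open, so U is clopen.
  U = {foxtrot, golf, hotel, india}, X ∖ U = ∅ — both open, so U is clopen.
Nontrivial clopen(s) exist: e.g. {golf}. So (X, τ) is disconnected.
Compute connected components by grouping points that agree on all clopens:
  component: {golf}
  component: {foxtrot, hotel, india}


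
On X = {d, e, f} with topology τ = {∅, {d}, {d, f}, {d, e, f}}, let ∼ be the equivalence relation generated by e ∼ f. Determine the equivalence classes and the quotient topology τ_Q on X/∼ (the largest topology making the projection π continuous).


X/∼ = {[d], [e=f]}; |τ_Q| = 3.

Equivalence classes: [d], [e=f].
Quotient map π: X → X/∼ sends d ↦ [d], e ↦ [e=f], f ↦ [e=f].
For each subset V ⊆ X/∼, compute π^{-1}(V) ⊆ X and check whether π^{-1}(V) ∈ τ. V is open in τ_Q iff π^{-1}(V) ∈ τ.
  V = {}: π^{-1}(V) = ∅ ∈ τ ✓.
  V = {[d]}: π^{-1}(V) = {d} ∈ τ ✓.
  V = {[e=f]}: π^{-1}(V) = {e, f} ∉ τ ✗.
  V = {[d], [e=f]}: π^{-1}(V) = {d, e, f} ∈ τ ✓.
Open sets in the quotient: τ_Q = {{}, {[d]}, {[d], [e=f]}} (3 elements).


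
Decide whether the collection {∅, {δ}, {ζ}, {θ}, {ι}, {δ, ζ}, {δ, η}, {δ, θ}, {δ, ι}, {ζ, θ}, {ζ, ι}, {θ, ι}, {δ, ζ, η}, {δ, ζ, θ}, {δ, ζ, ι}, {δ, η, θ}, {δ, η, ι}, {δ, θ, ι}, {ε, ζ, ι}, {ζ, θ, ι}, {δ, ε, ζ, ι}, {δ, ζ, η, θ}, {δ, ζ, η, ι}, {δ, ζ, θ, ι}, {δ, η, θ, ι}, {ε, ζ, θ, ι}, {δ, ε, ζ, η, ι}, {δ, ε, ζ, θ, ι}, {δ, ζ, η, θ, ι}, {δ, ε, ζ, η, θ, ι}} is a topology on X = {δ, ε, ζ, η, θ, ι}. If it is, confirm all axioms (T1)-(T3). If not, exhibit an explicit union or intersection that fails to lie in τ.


τ IS a topology on X.

Axiom (T1): ∅ ∈ τ? Yes; X ∈ τ? Yes.
Axiom (T2/T3): check pairwise unions and intersections of members of τ.
All pairwise intersections and unions checked — each lies in τ. Therefore τ satisfies (T1), (T2), (T3): it IS a topology on X.


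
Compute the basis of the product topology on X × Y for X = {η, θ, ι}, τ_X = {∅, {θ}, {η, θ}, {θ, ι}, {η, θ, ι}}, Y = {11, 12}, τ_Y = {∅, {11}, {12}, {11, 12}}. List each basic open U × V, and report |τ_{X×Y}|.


Basis B = {∅ × ∅, {θ} × {11}, {θ} × {12}, {η, θ} × {11}, {η, θ} × {12}, {θ} × {11, 12}, {θ, ι} × {11}, {θ, ι} × {12}, {η, θ, ι} × {11}, {η, θ, ι} × {12}, {η, θ} × {11, 12}, {θ, ι} × {11, 12}, {η, θ, ι} × {11, 12}}; |τ_{X×Y}| = 25.

Enumerate products U × V with U ∈ τ_X, V ∈ τ_Y (deduplicated):
  ∅ × ∅ = {} (∅)
  {θ} × {11} = {(θ,11)}
  {θ} × {12} = {(θ,12)}
  {η, θ} × {11} = {(η,11), (θ,11)}
  {η, θ} × {12} = {(η,12), (θ,12)}
  {θ} × {11, 12} = {(θ,11), (θ,12)}
  {θ, ι} × {11} = {(θ,11), (ι,11)}
  {θ, ι} × {12} = {(θ,12), (ι,12)}
  {η, θ, ι} × {11} = {(η,11), (θ,11), (ι,11)}
  {η, θ, ι} × {12} = {(η,12), (θ,12), (ι,12)}
  {η, θ} × {11, 12} = {(η,11), (η,12), (θ,11), (θ,12)}
  {θ, ι} × {11, 12} = {(θ,11), (θ,12), (ι,11), (ι,12)}
  {η, θ, ι} × {11, 12} = {(η,11), (η,12), (θ,11), (θ,12), (ι,11), (ι,12)}
These 13 distinct sets form the basis B.
Close under arbitrary unions to get τ_{X×Y}; counting gives |τ_{X×Y}| = 25.


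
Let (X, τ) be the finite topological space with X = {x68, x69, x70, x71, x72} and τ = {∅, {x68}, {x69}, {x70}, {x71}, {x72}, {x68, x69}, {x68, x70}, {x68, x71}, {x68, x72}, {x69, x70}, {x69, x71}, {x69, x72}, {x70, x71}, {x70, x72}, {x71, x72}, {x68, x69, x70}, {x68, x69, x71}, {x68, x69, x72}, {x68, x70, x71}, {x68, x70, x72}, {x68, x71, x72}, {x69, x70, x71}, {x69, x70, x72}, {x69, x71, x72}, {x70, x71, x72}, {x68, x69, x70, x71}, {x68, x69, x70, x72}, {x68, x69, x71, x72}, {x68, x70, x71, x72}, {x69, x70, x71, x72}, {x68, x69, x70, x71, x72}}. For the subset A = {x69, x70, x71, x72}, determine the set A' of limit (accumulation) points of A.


A' = ∅

For each x ∈ X, list the open sets U ∈ τ with x ∈ U, then check whether U ∩ (A ∖ {x}) ≠ ∅ for every such U.
  x = x68: open {x68} ∋ x has {x68} ∩ (A ∖ {x68}) = ∅, so x is NOT a limit point.
  x = x69: open {x69} ∋ x has {x69} ∩ (A ∖ {x69}) = ∅, so x is NOT a limit point.
  x = x70: open {x70} ∋ x has {x70} ∩ (A ∖ {x70}) = ∅, so x is NOT a limit point.
  x = x71: open {x71} ∋ x has {x71} ∩ (A ∖ {x71}) = ∅, so x is NOT a limit point.
  x = x72: open {x72} ∋ x has {x72} ∩ (A ∖ {x72}) = ∅, so x is NOT a limit point.
Collecting: A' = ∅.


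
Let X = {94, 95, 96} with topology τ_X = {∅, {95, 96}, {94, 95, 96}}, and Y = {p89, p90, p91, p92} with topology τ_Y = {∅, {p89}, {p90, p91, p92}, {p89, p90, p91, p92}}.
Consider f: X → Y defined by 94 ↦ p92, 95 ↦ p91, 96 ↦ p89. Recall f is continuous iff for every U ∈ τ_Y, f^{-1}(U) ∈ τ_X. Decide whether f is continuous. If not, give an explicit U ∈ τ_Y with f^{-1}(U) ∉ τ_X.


f is NOT continuous.

Compute f^{-1}(U) for each U ∈ τ_Y:
  U = ∅: f^{-1}(U) = ∅ ∈ τ_X ✓.
  U = {p89}: f^{-1}(U) = {96} ∉ τ_X ✗.
  U = {p90, p91, p92}: f^{-1}(U) = {94, 95} ∉ τ_X ✗.
  U = {p89, p90, p91, p92}: f^{-1}(U) = {94, 95, 96} ∈ τ_X ✓.
Found U = {p89} with f^{-1}(U) = {96} not in τ_X. Therefore f is NOT continuous.


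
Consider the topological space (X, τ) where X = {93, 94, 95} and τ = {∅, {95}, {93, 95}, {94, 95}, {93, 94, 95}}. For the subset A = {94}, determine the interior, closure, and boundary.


int(A) = ∅, cl(A) = {94}, ∂A = {94}.

Closed sets in (X, τ) are complements of opens:
  closed(X, τ) = {∅, {93}, {94}, {93, 94}, {93, 94, 95}}.
int(A) = ⋃ {U ∈ τ : U ⊆ A}. Opens contained in A: ∅.
Taking the union of these: int(A) = ∅.
cl(A) = ⋂ {C closed : A ⊆ C}. Closed sets containing A: {94}, {93, 94}, {93, 94, 95}.
Intersecting these: cl(A) = {94}.
∂A = cl(A) ∖ int(A) = {94} ∖ ∅ = {94}.


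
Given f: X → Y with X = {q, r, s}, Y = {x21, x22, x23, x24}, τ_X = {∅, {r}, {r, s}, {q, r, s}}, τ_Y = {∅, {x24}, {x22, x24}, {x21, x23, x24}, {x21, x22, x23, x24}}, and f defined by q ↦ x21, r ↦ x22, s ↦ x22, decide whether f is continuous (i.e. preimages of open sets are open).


f is NOT continuous.

Compute f^{-1}(U) for each U ∈ τ_Y:
  U = ∅: f^{-1}(U) = ∅ ∈ τ_X ✓.
  U = {x24}: f^{-1}(U) = ∅ ∈ τ_X ✓.
  U = {x22, x24}: f^{-1}(U) = {r, s} ∈ τ_X ✓.
  U = {x21, x23, x24}: f^{-1}(U) = {q} ∉ τ_X ✗.
  U = {x21, x22, x23, x24}: f^{-1}(U) = {q, r, s} ∈ τ_X ✓.
Found U = {x21, x23, x24} with f^{-1}(U) = {q} not in τ_X. Therefore f is NOT continuous.


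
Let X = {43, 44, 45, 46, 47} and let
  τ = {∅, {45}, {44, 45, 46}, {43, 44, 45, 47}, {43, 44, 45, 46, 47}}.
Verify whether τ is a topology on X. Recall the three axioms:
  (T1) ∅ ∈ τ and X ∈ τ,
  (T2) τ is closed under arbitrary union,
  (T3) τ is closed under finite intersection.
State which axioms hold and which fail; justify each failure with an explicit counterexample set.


τ is NOT a topology on X.

Axiom (T1): ∅ ∈ τ? Yes; X ∈ τ? Yes.
Axiom (T2/T3): check pairwise unions and intersections of members of τ.
Counterexample for (T3): {44, 45, 46} ∩ {43, 44, 45, 47} = {44, 45} ∉ τ. Therefore τ is NOT a topology.


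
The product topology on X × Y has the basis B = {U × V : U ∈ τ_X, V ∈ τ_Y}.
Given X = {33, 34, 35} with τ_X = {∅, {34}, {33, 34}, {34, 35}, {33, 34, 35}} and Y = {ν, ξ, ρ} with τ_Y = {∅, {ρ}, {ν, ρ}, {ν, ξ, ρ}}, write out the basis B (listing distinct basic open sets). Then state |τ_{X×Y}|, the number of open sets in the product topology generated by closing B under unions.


Basis B = {∅ × ∅, {34} × {ρ}, {33, 34} × {ρ}, {34} × {ν, ρ}, {34, 35} × {ρ}, {33, 34, 35} × {ρ}, {34} × {ν, ξ, ρ}, {33, 34} × {ν, ρ}, {34, 35} × {ν, ρ}, {33, 34} × {ν, ξ, ρ}, {33, 34, 35} × {ν, ρ}, {34, 35} × {ν, ξ, ρ}, {33, 34, 35} × {ν, ξ, ρ}}; |τ_{X×Y}| = 30.

Enumerate products U × V with U ∈ τ_X, V ∈ τ_Y (deduplicated):
  ∅ × ∅ = {} (∅)
  {34} × {ρ} = {(34,ρ)}
  {33, 34} × {ρ} = {(33,ρ), (34,ρ)}
  {34} × {ν, ρ} = {(34,ν), (34,ρ)}
  {34, 35} × {ρ} = {(34,ρ), (35,ρ)}
  {33, 34, 35} × {ρ} = {(33,ρ), (34,ρ), (35,ρ)}
  {34} × {ν, ξ, ρ} = {(34,ν), (34,ξ), (34,ρ)}
  {33, 34} × {ν, ρ} = {(33,ν), (33,ρ), (34,ν), (34,ρ)}
  {34, 35} × {ν, ρ} = {(34,ν), (34,ρ), (35,ν), (35,ρ)}
  {33, 34} × {ν, ξ, ρ} = {(33,ν), (33,ξ), (33,ρ), (34,ν), (34,ξ), (34,ρ)}
  {33, 34, 35} × {ν, ρ} = {(33,ν), (33,ρ), (34,ν), (34,ρ), (35,ν), (35,ρ)}
  {34, 35} × {ν, ξ, ρ} = {(34,ν), (34,ξ), (34,ρ), (35,ν), (35,ξ), (35,ρ)}
  {33, 34, 35} × {ν, ξ, ρ} = {(33,ν), (33,ξ), (33,ρ), (34,ν), (34,ξ), (34,ρ), (35,ν), (35,ξ), (35,ρ)}
These 13 distinct sets form the basis B.
Close under arbitrary unions to get τ_{X×Y}; counting gives |τ_{X×Y}| = 30.


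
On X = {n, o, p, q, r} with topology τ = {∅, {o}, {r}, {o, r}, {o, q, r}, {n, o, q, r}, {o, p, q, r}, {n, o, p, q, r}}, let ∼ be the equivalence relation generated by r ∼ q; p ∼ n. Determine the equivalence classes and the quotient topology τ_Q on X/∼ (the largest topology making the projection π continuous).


X/∼ = {[n=p], [o], [q=r]}; |τ_Q| = 4.

Equivalence classes: [n=p], [o], [q=r].
Quotient map π: X → X/∼ sends n ↦ [n=p], o ↦ [o], p ↦ [n=p], q ↦ [q=r], r ↦ [q=r].
For each subset V ⊆ X/∼, compute π^{-1}(V) ⊆ X and check whether π^{-1}(V) ∈ τ. V is open in τ_Q iff π^{-1}(V) ∈ τ.
  V = {}: π^{-1}(V) = ∅ ∈ τ ✓.
  V = {[n=p]}: π^{-1}(V) = {n, p} ∉ τ ✗.
  V = {[o]}: π^{-1}(V) = {o} ∈ τ ✓.
  V = {[n=p], [o]}: π^{-1}(V) = {n, o, p} ∉ τ ✗.
  V = {[q=r]}: π^{-1}(V) = {q, r} ∉ τ ✗.
  V = {[n=p], [q=r]}: π^{-1}(V) = {n, p, q, r} ∉ τ ✗.
  V = {[o], [q=r]}: π^{-1}(V) = {o, q, r} ∈ τ ✓.
  V = {[n=p], [o], [q=r]}: π^{-1}(V) = {n, o, p, q, r} ∈ τ ✓.
Open sets in the quotient: τ_Q = {{}, {[o]}, {[o], [q=r]}, {[n=p], [o], [q=r]}} (4 elements).


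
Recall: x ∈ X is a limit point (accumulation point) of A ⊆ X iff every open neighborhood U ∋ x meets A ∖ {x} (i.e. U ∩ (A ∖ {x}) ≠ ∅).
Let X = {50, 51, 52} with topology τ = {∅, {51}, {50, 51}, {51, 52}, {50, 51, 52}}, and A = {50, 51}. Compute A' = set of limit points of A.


A' = {50, 52}

For each x ∈ X, list the open sets U ∈ τ with x ∈ U, then check whether U ∩ (A ∖ {x}) ≠ ∅ for every such U.
  x = 50: opens ∋ x are {50, 51}, {50, 51, 52}; each meets A ∖ {50}, so x IS a limit point.
  x = 51: open {51} ∋ x has {51} ∩ (A ∖ {51}) = ∅, so x is NOT a limit point.
  x = 52: opens ∋ x are {51, 52}, {50, 51, 52}; each meets A ∖ {52}, so x IS a limit point.
Collecting: A' = {50, 52}.


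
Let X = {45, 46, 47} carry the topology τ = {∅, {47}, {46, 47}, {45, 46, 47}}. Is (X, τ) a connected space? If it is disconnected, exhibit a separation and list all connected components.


(X, τ) is connected.

Find clopen sets (U ∈ τ with X ∖ U ∈ τ):
  U = ∅, X ∖ U = {45, 46, 47} — both open, so U is clopen.
  U = {45, 46, 47}, X ∖ U = ∅ — both open, so U is clopen.
Only trivial clopens (∅ and X) exist, so (X, τ) is connected.
Compute connected components by grouping points that agree on all clopens:
  component: {45, 46, 47}


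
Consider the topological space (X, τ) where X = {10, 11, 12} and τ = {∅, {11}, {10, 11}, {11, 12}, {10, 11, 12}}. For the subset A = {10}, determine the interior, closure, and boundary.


int(A) = ∅, cl(A) = {10}, ∂A = {10}.

Closed sets in (X, τ) are complements of opens:
  closed(X, τ) = {∅, {10}, {12}, {10, 12}, {10, 11, 12}}.
int(A) = ⋃ {U ∈ τ : U ⊆ A}. Opens contained in A: ∅.
Taking the union of these: int(A) = ∅.
cl(A) = ⋂ {C closed : A ⊆ C}. Closed sets containing A: {10}, {10, 12}, {10, 11, 12}.
Intersecting these: cl(A) = {10}.
∂A = cl(A) ∖ int(A) = {10} ∖ ∅ = {10}.


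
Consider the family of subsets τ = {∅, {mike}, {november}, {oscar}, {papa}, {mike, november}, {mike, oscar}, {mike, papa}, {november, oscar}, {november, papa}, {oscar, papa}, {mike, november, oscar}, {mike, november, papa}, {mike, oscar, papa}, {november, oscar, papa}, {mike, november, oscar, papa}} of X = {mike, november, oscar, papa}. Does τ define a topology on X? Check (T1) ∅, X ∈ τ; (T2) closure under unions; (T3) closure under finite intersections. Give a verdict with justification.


τ IS a topology on X.

Axiom (T1): ∅ ∈ τ? Yes; X ∈ τ? Yes.
Axiom (T2/T3): check pairwise unions and intersections of members of τ.
All pairwise intersections and unions checked — each lies in τ. Therefore τ satisfies (T1), (T2), (T3): it IS a topology on X.


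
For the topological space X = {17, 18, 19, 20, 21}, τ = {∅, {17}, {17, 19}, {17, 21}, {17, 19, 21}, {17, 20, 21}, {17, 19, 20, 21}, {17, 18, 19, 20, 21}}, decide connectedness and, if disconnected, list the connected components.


(X, τ) is connected.

Find clopen sets (U ∈ τ with X ∖ U ∈ τ):
  U = ∅, X ∖ U = {17, 18, 19, 20, 21} — both open, so U is clopen.
  U = {17, 18, 19, 20, 21}, X ∖ U = ∅ — both open, so U is clopen.
Only trivial clopens (∅ and X) exist, so (X, τ) is connected.
Compute connected components by grouping points that agree on all clopens:
  component: {17, 18, 19, 20, 21}


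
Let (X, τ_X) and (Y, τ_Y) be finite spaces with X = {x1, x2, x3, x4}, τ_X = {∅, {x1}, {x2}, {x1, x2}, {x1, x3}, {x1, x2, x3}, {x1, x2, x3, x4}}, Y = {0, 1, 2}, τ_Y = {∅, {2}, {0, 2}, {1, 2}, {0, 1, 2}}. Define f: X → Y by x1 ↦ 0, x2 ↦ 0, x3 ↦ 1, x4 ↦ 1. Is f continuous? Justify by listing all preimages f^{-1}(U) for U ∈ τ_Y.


f is NOT continuous.

Compute f^{-1}(U) for each U ∈ τ_Y:
  U = ∅: f^{-1}(U) = ∅ ∈ τ_X ✓.
  U = {2}: f^{-1}(U) = ∅ ∈ τ_X ✓.
  U = {0, 2}: f^{-1}(U) = {x1, x2} ∈ τ_X ✓.
  U = {1, 2}: f^{-1}(U) = {x3, x4} ∉ τ_X ✗.
  U = {0, 1, 2}: f^{-1}(U) = {x1, x2, x3, x4} ∈ τ_X ✓.
Found U = {1, 2} with f^{-1}(U) = {x3, x4} not in τ_X. Therefore f is NOT continuous.


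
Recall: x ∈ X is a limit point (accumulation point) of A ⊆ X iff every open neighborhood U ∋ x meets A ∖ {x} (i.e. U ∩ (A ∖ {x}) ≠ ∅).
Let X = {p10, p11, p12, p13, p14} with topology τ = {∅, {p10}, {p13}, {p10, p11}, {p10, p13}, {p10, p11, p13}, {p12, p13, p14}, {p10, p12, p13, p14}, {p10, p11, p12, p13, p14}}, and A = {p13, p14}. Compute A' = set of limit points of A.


A' = {p12, p14}

For each x ∈ X, list the open sets U ∈ τ with x ∈ U, then check whether U ∩ (A ∖ {x}) ≠ ∅ for every such U.
  x = p10: open {p10} ∋ x has {p10} ∩ (A ∖ {p10}) = ∅, so x is NOT a limit point.
  x = p11: open {p10, p11} ∋ x has {p10, p11} ∩ (A ∖ {p11}) = ∅, so x is NOT a limit point.
  x = p12: opens ∋ x are {p12, p13, p14}, {p10, p12, p13, p14}, {p10, p11, p12, p13, p14}; each meets A ∖ {p12}, so x IS a limit point.
  x = p13: open {p13} ∋ x has {p13} ∩ (A ∖ {p13}) = ∅, so x is NOT a limit point.
  x = p14: opens ∋ x are {p12, p13, p14}, {p10, p12, p13, p14}, {p10, p11, p12, p13, p14}; each meets A ∖ {p14}, so x IS a limit point.
Collecting: A' = {p12, p14}.


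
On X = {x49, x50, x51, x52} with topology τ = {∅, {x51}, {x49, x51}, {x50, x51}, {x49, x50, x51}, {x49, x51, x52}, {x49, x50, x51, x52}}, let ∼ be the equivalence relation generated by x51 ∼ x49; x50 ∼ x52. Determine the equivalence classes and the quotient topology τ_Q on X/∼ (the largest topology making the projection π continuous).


X/∼ = {[x49=x51], [x50=x52]}; |τ_Q| = 3.

Equivalence classes: [x49=x51], [x50=x52].
Quotient map π: X → X/∼ sends x49 ↦ [x49=x51], x50 ↦ [x50=x52], x51 ↦ [x49=x51], x52 ↦ [x50=x52].
For each subset V ⊆ X/∼, compute π^{-1}(V) ⊆ X and check whether π^{-1}(V) ∈ τ. V is open in τ_Q iff π^{-1}(V) ∈ τ.
  V = {}: π^{-1}(V) = ∅ ∈ τ ✓.
  V = {[x49=x51]}: π^{-1}(V) = {x49, x51} ∈ τ ✓.
  V = {[x50=x52]}: π^{-1}(V) = {x50, x52} ∉ τ ✗.
  V = {[x49=x51], [x50=x52]}: π^{-1}(V) = {x49, x50, x51, x52} ∈ τ ✓.
Open sets in the quotient: τ_Q = {{}, {[x49=x51]}, {[x49=x51], [x50=x52]}} (3 elements).


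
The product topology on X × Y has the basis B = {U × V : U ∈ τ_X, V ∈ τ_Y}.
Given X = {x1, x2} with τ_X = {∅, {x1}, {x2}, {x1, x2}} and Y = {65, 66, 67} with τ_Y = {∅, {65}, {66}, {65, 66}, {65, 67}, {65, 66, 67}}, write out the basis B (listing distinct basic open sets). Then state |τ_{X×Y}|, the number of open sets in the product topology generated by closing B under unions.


Basis B = {∅ × ∅, {x1} × {65}, {x1} × {66}, {x2} × {65}, {x2} × {66}, {x1} × {65, 66}, {x1} × {65, 67}, {x1, x2} × {65}, {x1, x2} × {66}, {x2} × {65, 66}, {x2} × {65, 67}, {x1} × {65, 66, 67}, {x2} × {65, 66, 67}, {x1, x2} × {65, 66}, {x1, x2} × {65, 67}, {x1, x2} × {65, 66, 67}}; |τ_{X×Y}| = 36.

Enumerate products U × V with U ∈ τ_X, V ∈ τ_Y (deduplicated):
  ∅ × ∅ = {} (∅)
  {x1} × {65} = {(x1,65)}
  {x1} × {66} = {(x1,66)}
  {x2} × {65} = {(x2,65)}
  {x2} × {66} = {(x2,66)}
  {x1} × {65, 66} = {(x1,65), (x1,66)}
  {x1} × {65, 67} = {(x1,65), (x1,67)}
  {x1, x2} × {65} = {(x1,65), (x2,65)}
  {x1, x2} × {66} = {(x1,66), (x2,66)}
  {x2} × {65, 66} = {(x2,65), (x2,66)}
  {x2} × {65, 67} = {(x2,65), (x2,67)}
  {x1} × {65, 66, 67} = {(x1,65), (x1,66), (x1,67)}
  {x2} × {65, 66, 67} = {(x2,65), (x2,66), (x2,67)}
  {x1, x2} × {65, 66} = {(x1,65), (x1,66), (x2,65), (x2,66)}
  {x1, x2} × {65, 67} = {(x1,65), (x1,67), (x2,65), (x2,67)}
  {x1, x2} × {65, 66, 67} = {(x1,65), (x1,66), (x1,67), (x2,65), (x2,66), (x2,67)}
These 16 distinct sets form the basis B.
Close under arbitrary unions to get τ_{X×Y}; counting gives |τ_{X×Y}| = 36.


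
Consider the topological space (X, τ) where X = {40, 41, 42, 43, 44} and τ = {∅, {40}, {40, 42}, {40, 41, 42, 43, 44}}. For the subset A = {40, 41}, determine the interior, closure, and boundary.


int(A) = {40}, cl(A) = {40, 41, 42, 43, 44}, ∂A = {41, 42, 43, 44}.

Closed sets in (X, τ) are complements of opens:
  closed(X, τ) = {∅, {41, 43, 44}, {41, 42, 43, 44}, {40, 41, 42, 43, 44}}.
int(A) = ⋃ {U ∈ τ : U ⊆ A}. Opens contained in A: ∅, {40}.
Taking the union of these: int(A) = {40}.
cl(A) = ⋂ {C closed : A ⊆ C}. Closed sets containing A: {40, 41, 42, 43, 44}.
Intersecting these: cl(A) = {40, 41, 42, 43, 44}.
∂A = cl(A) ∖ int(A) = {40, 41, 42, 43, 44} ∖ {40} = {41, 42, 43, 44}.


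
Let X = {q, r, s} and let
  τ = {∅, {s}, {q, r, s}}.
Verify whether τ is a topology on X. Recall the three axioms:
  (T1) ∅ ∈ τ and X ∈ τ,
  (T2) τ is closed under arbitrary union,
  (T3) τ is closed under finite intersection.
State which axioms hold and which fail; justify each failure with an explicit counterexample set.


τ IS a topology on X.

Axiom (T1): ∅ ∈ τ? Yes; X ∈ τ? Yes.
Axiom (T2/T3): check pairwise unions and intersections of members of τ.
All pairwise intersections and unions checked — each lies in τ. Therefore τ satisfies (T1), (T2), (T3): it IS a topology on X.


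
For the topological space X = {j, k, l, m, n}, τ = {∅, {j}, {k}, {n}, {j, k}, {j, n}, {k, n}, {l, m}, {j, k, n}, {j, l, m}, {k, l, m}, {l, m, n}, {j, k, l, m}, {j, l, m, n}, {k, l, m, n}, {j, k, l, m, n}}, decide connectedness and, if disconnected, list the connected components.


(X, τ) is disconnected; components = [{j}, {k}, {n}, {l, m}].

Find clopen sets (U ∈ τ with X ∖ U ∈ τ):
  U = ∅, X ∖ U = {j, k, l, m, n} — both open, so U is clopen.
  U = {j}, X ∖ U = {k, l, m, n} — both open, so U is clopen.
  U = {k}, X ∖ U = {j, l, m, n} — both open, so U is clopen.
  U = {n}, X ∖ U = {j, k, l, m} — both open, so U is clopen.
  U = {j, k}, X ∖ U = {l, m, n} — both open, so U is clopen.
  U = {j, n}, X ∖ U = {k, l, m} — both open, so U is clopen.
  U = {k, n}, X ∖ U = {j, l, m} — both open, so U is clopen.
  U = {l, m}, X ∖ U = {j, k, n} — both open, so U is clopen.
  U = {j, k, n}, X ∖ U = {l, m} — both open, so U is clopen.
  U = {j, l, m}, X ∖ U = {k, n} — both open, so U is clopen.
  U = {k, l, m}, X ∖ U = {j, n} — both open, so U is clopen.
  U = {l, m, n}, X ∖ U = {j, k} — both open, so U is clopen.
  U = {j, k, l, m}, X ∖ U = {n} — both open, so U is clopen.
  U = {j, l, m, n}, X ∖ U = {k} — both open, so U is clopen.
  U = {k, l, m, n}, X ∖ U = {j} — both open, so U is clopen.
  U = {j, k, l, m, n}, X ∖ U = ∅ — both open, so U is clopen.
Nontrivial clopen(s) exist: e.g. {j, n}. So (X, τ) is disconnected.
Compute connected components by grouping points that agree on all clopens:
  component: {j}
  component: {k}
  component: {n}
  component: {l, m}


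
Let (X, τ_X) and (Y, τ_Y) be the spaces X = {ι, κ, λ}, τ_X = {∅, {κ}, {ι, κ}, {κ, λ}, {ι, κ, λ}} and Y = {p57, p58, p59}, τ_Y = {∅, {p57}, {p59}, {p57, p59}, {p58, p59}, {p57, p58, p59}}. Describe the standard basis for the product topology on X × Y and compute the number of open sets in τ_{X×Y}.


Basis B = {∅ × ∅, {κ} × {p57}, {κ} × {p59}, {ι, κ} × {p57}, {ι, κ} × {p59}, {κ} × {p57, p59}, {κ, λ} × {p57}, {κ} × {p58, p59}, {κ, λ} × {p59}, {ι, κ, λ} × {p57}, {ι, κ, λ} × {p59}, {κ} × {p57, p58, p59}, {ι, κ} × {p57, p59}, {ι, κ} × {p58, p59}, {κ, λ} × {p57, p59}, {κ, λ} × {p58, p59}, {ι, κ} × {p57, p58, p59}, {ι, κ, λ} × {p57, p59}, {ι, κ, λ} × {p58, p59}, {κ, λ} × {p57, p58, p59}, {ι, κ, λ} × {p57, p58, p59}}; |τ_{X×Y}| = 70.

Enumerate products U × V with U ∈ τ_X, V ∈ τ_Y (deduplicated):
  ∅ × ∅ = {} (∅)
  {κ} × {p57} = {(κ,p57)}
  {κ} × {p59} = {(κ,p59)}
  {ι, κ} × {p57} = {(ι,p57), (κ,p57)}
  {ι, κ} × {p59} = {(ι,p59), (κ,p59)}
  {κ} × {p57, p59} = {(κ,p57), (κ,p59)}
  {κ, λ} × {p57} = {(κ,p57), (λ,p57)}
  {κ} × {p58, p59} = {(κ,p58), (κ,p59)}
  {κ, λ} × {p59} = {(κ,p59), (λ,p59)}
  {ι, κ, λ} × {p57} = {(ι,p57), (κ,p57), (λ,p57)}
  {ι, κ, λ} × {p59} = {(ι,p59), (κ,p59), (λ,p59)}
  {κ} × {p57, p58, p59} = {(κ,p57), (κ,p58), (κ,p59)}
  {ι, κ} × {p57, p59} = {(ι,p57), (ι,p59), (κ,p57), (κ,p59)}
  {ι, κ} × {p58, p59} = {(ι,p58), (ι,p59), (κ,p58), (κ,p59)}
  {κ, λ} × {p57, p59} = {(κ,p57), (κ,p59), (λ,p57), (λ,p59)}
  {κ, λ} × {p58, p59} = {(κ,p58), (κ,p59), (λ,p58), (λ,p59)}
  {ι, κ} × {p57, p58, p59} = {(ι,p57), (ι,p58), (ι,p59), (κ,p57), (κ,p58), (κ,p59)}
  {ι, κ, λ} × {p57, p59} = {(ι,p57), (ι,p59), (κ,p57), (κ,p59), (λ,p57), (λ,p59)}
  {ι, κ, λ} × {p58, p59} = {(ι,p58), (ι,p59), (κ,p58), (κ,p59), (λ,p58), (λ,p59)}
  {κ, λ} × {p57, p58, p59} = {(κ,p57), (κ,p58), (κ,p59), (λ,p57), (λ,p58), (λ,p59)}
  {ι, κ, λ} × {p57, p58, p59} = {(ι,p57), (ι,p58), (ι,p59), (κ,p57), (κ,p58), (κ,p59), (λ,p57), (λ,p58), (λ,p59)}
These 21 distinct sets form the basis B.
Close under arbitrary unions to get τ_{X×Y}; counting gives |τ_{X×Y}| = 70.


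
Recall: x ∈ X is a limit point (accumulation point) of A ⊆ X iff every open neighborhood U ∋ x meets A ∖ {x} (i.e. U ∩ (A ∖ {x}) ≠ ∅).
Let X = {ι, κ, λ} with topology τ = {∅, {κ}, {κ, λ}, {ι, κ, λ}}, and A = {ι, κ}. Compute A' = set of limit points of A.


A' = {ι, λ}

For each x ∈ X, list the open sets U ∈ τ with x ∈ U, then check whether U ∩ (A ∖ {x}) ≠ ∅ for every such U.
  x = ι: opens ∋ x are {ι, κ, λ}; each meets A ∖ {ι}, so x IS a limit point.
  x = κ: open {κ} ∋ x has {κ} ∩ (A ∖ {κ}) = ∅, so x is NOT a limit point.
  x = λ: opens ∋ x are {κ, λ}, {ι, κ, λ}; each meets A ∖ {λ}, so x IS a limit point.
Collecting: A' = {ι, λ}.


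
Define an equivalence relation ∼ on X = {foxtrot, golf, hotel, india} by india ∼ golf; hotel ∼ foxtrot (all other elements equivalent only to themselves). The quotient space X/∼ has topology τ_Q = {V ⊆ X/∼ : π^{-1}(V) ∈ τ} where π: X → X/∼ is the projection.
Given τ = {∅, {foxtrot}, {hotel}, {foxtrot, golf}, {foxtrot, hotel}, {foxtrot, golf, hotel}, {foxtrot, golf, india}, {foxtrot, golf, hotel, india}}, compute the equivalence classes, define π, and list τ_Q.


X/∼ = {[foxtrot=hotel], [golf=india]}; |τ_Q| = 3.

Equivalence classes: [foxtrot=hotel], [golf=india].
Quotient map π: X → X/∼ sends foxtrot ↦ [foxtrot=hotel], golf ↦ [golf=india], hotel ↦ [foxtrot=hotel], india ↦ [golf=india].
For each subset V ⊆ X/∼, compute π^{-1}(V) ⊆ X and check whether π^{-1}(V) ∈ τ. V is open in τ_Q iff π^{-1}(V) ∈ τ.
  V = {}: π^{-1}(V) = ∅ ∈ τ ✓.
  V = {[foxtrot=hotel]}: π^{-1}(V) = {foxtrot, hotel} ∈ τ ✓.
  V = {[golf=india]}: π^{-1}(V) = {golf, india} ∉ τ ✗.
  V = {[foxtrot=hotel], [golf=india]}: π^{-1}(V) = {foxtrot, golf, hotel, india} ∈ τ ✓.
Open sets in the quotient: τ_Q = {{}, {[foxtrot=hotel]}, {[foxtrot=hotel], [golf=india]}} (3 elements).


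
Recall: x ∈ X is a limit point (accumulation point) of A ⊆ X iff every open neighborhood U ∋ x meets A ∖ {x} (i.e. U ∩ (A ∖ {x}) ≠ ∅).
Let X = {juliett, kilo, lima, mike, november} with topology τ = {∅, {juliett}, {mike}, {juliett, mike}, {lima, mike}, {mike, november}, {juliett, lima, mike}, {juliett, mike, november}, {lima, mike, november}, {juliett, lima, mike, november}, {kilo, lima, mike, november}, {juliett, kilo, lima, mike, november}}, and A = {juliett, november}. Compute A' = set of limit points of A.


A' = {kilo}

For each x ∈ X, list the open sets U ∈ τ with x ∈ U, then check whether U ∩ (A ∖ {x}) ≠ ∅ for every such U.
  x = juliett: open {juliett} ∋ x has {juliett} ∩ (A ∖ {juliett}) = ∅, so x is NOT a limit point.
  x = kilo: opens ∋ x are {kilo, lima, mike, november}, {juliett, kilo, lima, mike, november}; each meets A ∖ {kilo}, so x IS a limit point.
  x = lima: open {lima, mike} ∋ x has {lima, mike} ∩ (A ∖ {lima}) = ∅, so x is NOT a limit point.
  x = mike: open {mike} ∋ x has {mike} ∩ (A ∖ {mike}) = ∅, so x is NOT a limit point.
  x = november: open {mike, november} ∋ x has {mike, november} ∩ (A ∖ {november}) = ∅, so x is NOT a limit point.
Collecting: A' = {kilo}.


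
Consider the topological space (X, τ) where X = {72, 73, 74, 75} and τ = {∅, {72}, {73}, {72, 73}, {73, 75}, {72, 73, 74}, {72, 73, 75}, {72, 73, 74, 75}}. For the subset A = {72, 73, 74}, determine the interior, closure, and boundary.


int(A) = {72, 73, 74}, cl(A) = {72, 73, 74, 75}, ∂A = {75}.

Closed sets in (X, τ) are complements of opens:
  closed(X, τ) = {∅, {74}, {75}, {72, 74}, {74, 75}, {72, 74, 75}, {73, 74, 75}, {72, 73, 74, 75}}.
int(A) = ⋃ {U ∈ τ : U ⊆ A}. Opens contained in A: ∅, {72}, {73}, {72, 73}, {72, 73, 74}.
Taking the union of these: int(A) = {72, 73, 74}.
cl(A) = ⋂ {C closed : A ⊆ C}. Closed sets containing A: {72, 73, 74, 75}.
Intersecting these: cl(A) = {72, 73, 74, 75}.
∂A = cl(A) ∖ int(A) = {72, 73, 74, 75} ∖ {72, 73, 74} = {75}.


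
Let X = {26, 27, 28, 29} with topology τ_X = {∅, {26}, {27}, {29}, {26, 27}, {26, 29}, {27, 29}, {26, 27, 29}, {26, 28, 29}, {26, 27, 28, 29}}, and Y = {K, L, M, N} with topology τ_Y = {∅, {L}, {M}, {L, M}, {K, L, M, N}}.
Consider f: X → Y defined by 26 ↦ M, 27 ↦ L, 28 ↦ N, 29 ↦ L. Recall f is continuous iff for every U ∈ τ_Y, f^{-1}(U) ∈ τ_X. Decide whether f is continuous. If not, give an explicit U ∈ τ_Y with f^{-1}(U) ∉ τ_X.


f IS continuous.

Compute f^{-1}(U) for each U ∈ τ_Y:
  U = ∅: f^{-1}(U) = ∅ ∈ τ_X ✓.
  U = {L}: f^{-1}(U) = {27, 29} ∈ τ_X ✓.
  U = {M}: f^{-1}(U) = {26} ∈ τ_X ✓.
  U = {L, M}: f^{-1}(U) = {26, 27, 29} ∈ τ_X ✓.
  U = {K, L, M, N}: f^{-1}(U) = {26, 27, 28, 29} ∈ τ_X ✓.
Every preimage lies in τ_X, so f IS continuous.


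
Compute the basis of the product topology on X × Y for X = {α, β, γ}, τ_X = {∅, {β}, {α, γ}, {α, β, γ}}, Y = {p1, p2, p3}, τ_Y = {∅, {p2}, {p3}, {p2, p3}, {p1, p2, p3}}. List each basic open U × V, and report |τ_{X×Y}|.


Basis B = {∅ × ∅, {β} × {p2}, {β} × {p3}, {α, γ} × {p2}, {α, γ} × {p3}, {β} × {p2, p3}, {α, β, γ} × {p2}, {α, β, γ} × {p3}, {β} × {p1, p2, p3}, {α, γ} × {p2, p3}, {α, γ} × {p1, p2, p3}, {α, β, γ} × {p2, p3}, {α, β, γ} × {p1, p2, p3}}; |τ_{X×Y}| = 25.

Enumerate products U × V with U ∈ τ_X, V ∈ τ_Y (deduplicated):
  ∅ × ∅ = {} (∅)
  {β} × {p2} = {(β,p2)}
  {β} × {p3} = {(β,p3)}
  {α, γ} × {p2} = {(α,p2), (γ,p2)}
  {α, γ} × {p3} = {(α,p3), (γ,p3)}
  {β} × {p2, p3} = {(β,p2), (β,p3)}
  {α, β, γ} × {p2} = {(α,p2), (β,p2), (γ,p2)}
  {α, β, γ} × {p3} = {(α,p3), (β,p3), (γ,p3)}
  {β} × {p1, p2, p3} = {(β,p1), (β,p2), (β,p3)}
  {α, γ} × {p2, p3} = {(α,p2), (α,p3), (γ,p2), (γ,p3)}
  {α, γ} × {p1, p2, p3} = {(α,p1), (α,p2), (α,p3), (γ,p1), (γ,p2), (γ,p3)}
  {α, β, γ} × {p2, p3} = {(α,p2), (α,p3), (β,p2), (β,p3), (γ,p2), (γ,p3)}
  {α, β, γ} × {p1, p2, p3} = {(α,p1), (α,p2), (α,p3), (β,p1), (β,p2), (β,p3), (γ,p1), (γ,p2), (γ,p3)}
These 13 distinct sets form the basis B.
Close under arbitrary unions to get τ_{X×Y}; counting gives |τ_{X×Y}| = 25.


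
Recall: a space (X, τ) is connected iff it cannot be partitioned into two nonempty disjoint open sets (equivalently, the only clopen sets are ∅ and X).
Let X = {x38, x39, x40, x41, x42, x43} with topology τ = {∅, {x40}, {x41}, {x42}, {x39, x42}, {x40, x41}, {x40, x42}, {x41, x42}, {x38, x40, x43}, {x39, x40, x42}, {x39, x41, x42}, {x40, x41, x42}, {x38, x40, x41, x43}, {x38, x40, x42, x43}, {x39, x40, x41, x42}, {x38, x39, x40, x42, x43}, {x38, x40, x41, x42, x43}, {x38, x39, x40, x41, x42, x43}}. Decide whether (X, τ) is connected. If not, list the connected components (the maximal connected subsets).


(X, τ) is disconnected; components = [{x41}, {x39, x42}, {x38, x40, x43}].

Find clopen sets (U ∈ τ with X ∖ U ∈ τ):
  U = ∅, X ∖ U = {x38, x39, x40, x41, x42, x43} — both open, so U is clopen.
  U = {x41}, X ∖ U = {x38, x39, x40, x42, x43} — both open, so U is clopen.
  U = {x39, x42}, X ∖ U = {x38, x40, x41, x43} — both open, so U is clopen.
  U = {x38, x40, x43}, X ∖ U = {x39, x41, x42} — both open, so U is clopen.
  U = {x39, x41, x42}, X ∖ U = {x38, x40, x43} — both open, so U is clopen.
  U = {x38, x40, x41, x43}, X ∖ U = {x39, x42} — both open, so U is clopen.
  U = {x38, x39, x40, x42, x43}, X ∖ U = {x41} — both open, so U is clopen.
  U = {x38, x39, x40, x41, x42, x43}, X ∖ U = ∅ — both open, so U is clopen.
Nontrivial clopen(s) exist: e.g. {x41}. So (X, τ) is disconnected.
Compute connected components by grouping points that agree on all clopens:
  component: {x41}
  component: {x39, x42}
  component: {x38, x40, x43}
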